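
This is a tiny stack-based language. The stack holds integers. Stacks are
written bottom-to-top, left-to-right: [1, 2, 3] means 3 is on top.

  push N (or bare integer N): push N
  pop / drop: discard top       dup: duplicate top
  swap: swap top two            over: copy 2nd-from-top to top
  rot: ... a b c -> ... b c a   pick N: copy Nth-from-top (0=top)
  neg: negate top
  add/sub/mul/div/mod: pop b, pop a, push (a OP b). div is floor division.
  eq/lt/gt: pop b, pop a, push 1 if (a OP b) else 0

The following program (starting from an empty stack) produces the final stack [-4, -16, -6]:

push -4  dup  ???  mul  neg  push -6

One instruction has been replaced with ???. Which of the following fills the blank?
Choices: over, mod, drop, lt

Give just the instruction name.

Answer: over

Derivation:
Stack before ???: [-4, -4]
Stack after ???:  [-4, -4, -4]
Checking each choice:
  over: MATCH
  mod: stack underflow (need 2, have 1)
  drop: stack underflow (need 2, have 1)
  lt: stack underflow (need 2, have 1)


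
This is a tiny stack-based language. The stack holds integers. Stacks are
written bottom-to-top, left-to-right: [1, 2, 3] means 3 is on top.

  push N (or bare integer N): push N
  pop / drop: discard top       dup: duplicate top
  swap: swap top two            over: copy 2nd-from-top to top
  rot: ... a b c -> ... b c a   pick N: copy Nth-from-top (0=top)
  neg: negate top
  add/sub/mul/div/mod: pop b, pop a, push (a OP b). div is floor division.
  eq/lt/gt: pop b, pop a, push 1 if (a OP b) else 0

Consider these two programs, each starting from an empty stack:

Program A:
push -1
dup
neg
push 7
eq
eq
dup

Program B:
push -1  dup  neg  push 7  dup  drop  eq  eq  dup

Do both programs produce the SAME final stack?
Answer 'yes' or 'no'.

Answer: yes

Derivation:
Program A trace:
  After 'push -1': [-1]
  After 'dup': [-1, -1]
  After 'neg': [-1, 1]
  After 'push 7': [-1, 1, 7]
  After 'eq': [-1, 0]
  After 'eq': [0]
  After 'dup': [0, 0]
Program A final stack: [0, 0]

Program B trace:
  After 'push -1': [-1]
  After 'dup': [-1, -1]
  After 'neg': [-1, 1]
  After 'push 7': [-1, 1, 7]
  After 'dup': [-1, 1, 7, 7]
  After 'drop': [-1, 1, 7]
  After 'eq': [-1, 0]
  After 'eq': [0]
  After 'dup': [0, 0]
Program B final stack: [0, 0]
Same: yes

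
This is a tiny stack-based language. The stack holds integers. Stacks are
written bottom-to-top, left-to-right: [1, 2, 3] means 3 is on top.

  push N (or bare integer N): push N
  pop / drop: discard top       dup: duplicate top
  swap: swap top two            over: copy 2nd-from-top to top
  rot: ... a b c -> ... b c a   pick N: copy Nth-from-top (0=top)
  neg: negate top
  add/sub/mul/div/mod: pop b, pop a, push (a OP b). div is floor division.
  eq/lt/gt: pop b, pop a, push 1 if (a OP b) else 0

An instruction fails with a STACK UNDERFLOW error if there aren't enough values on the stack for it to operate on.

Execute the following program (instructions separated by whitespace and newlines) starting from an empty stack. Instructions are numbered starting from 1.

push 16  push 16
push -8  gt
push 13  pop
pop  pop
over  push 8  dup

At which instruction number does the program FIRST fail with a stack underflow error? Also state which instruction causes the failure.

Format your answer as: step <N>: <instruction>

Answer: step 9: over

Derivation:
Step 1 ('push 16'): stack = [16], depth = 1
Step 2 ('push 16'): stack = [16, 16], depth = 2
Step 3 ('push -8'): stack = [16, 16, -8], depth = 3
Step 4 ('gt'): stack = [16, 1], depth = 2
Step 5 ('push 13'): stack = [16, 1, 13], depth = 3
Step 6 ('pop'): stack = [16, 1], depth = 2
Step 7 ('pop'): stack = [16], depth = 1
Step 8 ('pop'): stack = [], depth = 0
Step 9 ('over'): needs 2 value(s) but depth is 0 — STACK UNDERFLOW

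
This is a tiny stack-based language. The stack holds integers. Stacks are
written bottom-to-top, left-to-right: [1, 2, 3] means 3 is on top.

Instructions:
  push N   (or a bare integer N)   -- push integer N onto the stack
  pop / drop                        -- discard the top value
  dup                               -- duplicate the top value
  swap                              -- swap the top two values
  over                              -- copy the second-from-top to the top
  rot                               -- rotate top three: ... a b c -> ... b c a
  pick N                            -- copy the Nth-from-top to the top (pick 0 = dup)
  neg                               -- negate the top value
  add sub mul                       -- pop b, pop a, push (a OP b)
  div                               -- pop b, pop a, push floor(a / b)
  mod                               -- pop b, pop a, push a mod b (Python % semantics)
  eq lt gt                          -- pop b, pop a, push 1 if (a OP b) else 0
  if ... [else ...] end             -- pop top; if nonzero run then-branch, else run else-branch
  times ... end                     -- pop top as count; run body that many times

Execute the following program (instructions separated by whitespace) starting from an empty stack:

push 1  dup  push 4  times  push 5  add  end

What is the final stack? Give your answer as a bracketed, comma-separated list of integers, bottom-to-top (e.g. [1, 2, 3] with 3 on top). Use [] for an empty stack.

After 'push 1': [1]
After 'dup': [1, 1]
After 'push 4': [1, 1, 4]
After 'times': [1, 1]
After 'push 5': [1, 1, 5]
After 'add': [1, 6]
After 'push 5': [1, 6, 5]
After 'add': [1, 11]
After 'push 5': [1, 11, 5]
After 'add': [1, 16]
After 'push 5': [1, 16, 5]
After 'add': [1, 21]

Answer: [1, 21]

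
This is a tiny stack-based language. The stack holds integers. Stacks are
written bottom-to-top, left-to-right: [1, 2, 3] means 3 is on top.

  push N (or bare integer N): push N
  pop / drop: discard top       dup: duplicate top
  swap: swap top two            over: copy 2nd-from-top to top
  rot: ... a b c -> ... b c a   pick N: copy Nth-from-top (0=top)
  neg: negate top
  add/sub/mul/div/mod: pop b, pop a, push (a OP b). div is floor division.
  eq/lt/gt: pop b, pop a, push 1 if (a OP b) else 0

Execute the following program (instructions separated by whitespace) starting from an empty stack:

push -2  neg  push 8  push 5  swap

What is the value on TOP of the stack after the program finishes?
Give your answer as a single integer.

After 'push -2': [-2]
After 'neg': [2]
After 'push 8': [2, 8]
After 'push 5': [2, 8, 5]
After 'swap': [2, 5, 8]

Answer: 8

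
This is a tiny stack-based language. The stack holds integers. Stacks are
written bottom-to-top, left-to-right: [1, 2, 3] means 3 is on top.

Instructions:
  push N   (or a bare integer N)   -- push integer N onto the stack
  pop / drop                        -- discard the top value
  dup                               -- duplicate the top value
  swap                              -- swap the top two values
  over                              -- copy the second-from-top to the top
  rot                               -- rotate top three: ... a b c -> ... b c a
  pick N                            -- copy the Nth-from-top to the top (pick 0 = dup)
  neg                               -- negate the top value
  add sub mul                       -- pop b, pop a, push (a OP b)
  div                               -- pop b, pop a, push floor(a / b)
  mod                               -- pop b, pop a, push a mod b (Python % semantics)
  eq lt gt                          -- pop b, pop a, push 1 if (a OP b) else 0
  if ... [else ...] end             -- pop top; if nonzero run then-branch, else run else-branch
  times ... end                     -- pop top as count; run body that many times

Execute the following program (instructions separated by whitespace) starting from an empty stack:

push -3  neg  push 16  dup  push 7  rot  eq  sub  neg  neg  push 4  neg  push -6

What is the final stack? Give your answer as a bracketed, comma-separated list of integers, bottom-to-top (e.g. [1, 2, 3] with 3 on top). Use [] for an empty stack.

Answer: [3, 16, -4, -6]

Derivation:
After 'push -3': [-3]
After 'neg': [3]
After 'push 16': [3, 16]
After 'dup': [3, 16, 16]
After 'push 7': [3, 16, 16, 7]
After 'rot': [3, 16, 7, 16]
After 'eq': [3, 16, 0]
After 'sub': [3, 16]
After 'neg': [3, -16]
After 'neg': [3, 16]
After 'push 4': [3, 16, 4]
After 'neg': [3, 16, -4]
After 'push -6': [3, 16, -4, -6]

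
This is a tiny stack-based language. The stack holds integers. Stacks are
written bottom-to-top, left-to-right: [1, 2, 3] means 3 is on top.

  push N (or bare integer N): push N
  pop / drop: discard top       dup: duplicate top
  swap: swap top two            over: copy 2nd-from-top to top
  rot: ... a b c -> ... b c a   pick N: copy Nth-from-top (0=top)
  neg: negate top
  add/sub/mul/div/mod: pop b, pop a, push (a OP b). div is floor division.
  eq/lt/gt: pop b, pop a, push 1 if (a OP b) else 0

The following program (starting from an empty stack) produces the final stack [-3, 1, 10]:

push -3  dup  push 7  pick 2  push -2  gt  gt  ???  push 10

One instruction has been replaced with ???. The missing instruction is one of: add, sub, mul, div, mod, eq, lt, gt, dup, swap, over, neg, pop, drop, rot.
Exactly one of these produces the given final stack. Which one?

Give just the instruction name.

Stack before ???: [-3, -3, 1]
Stack after ???:  [-3, 1]
The instruction that transforms [-3, -3, 1] -> [-3, 1] is: lt

Answer: lt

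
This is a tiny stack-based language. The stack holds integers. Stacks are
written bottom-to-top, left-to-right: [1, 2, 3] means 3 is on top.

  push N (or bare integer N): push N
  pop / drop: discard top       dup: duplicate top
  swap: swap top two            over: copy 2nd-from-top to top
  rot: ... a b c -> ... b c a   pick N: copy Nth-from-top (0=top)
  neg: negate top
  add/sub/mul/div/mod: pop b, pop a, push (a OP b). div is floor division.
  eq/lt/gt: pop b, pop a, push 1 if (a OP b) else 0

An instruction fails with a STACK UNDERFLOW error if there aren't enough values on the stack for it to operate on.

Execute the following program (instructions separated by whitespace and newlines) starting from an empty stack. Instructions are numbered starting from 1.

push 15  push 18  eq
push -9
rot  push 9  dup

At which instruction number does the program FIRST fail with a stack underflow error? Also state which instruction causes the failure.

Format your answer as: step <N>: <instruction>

Answer: step 5: rot

Derivation:
Step 1 ('push 15'): stack = [15], depth = 1
Step 2 ('push 18'): stack = [15, 18], depth = 2
Step 3 ('eq'): stack = [0], depth = 1
Step 4 ('push -9'): stack = [0, -9], depth = 2
Step 5 ('rot'): needs 3 value(s) but depth is 2 — STACK UNDERFLOW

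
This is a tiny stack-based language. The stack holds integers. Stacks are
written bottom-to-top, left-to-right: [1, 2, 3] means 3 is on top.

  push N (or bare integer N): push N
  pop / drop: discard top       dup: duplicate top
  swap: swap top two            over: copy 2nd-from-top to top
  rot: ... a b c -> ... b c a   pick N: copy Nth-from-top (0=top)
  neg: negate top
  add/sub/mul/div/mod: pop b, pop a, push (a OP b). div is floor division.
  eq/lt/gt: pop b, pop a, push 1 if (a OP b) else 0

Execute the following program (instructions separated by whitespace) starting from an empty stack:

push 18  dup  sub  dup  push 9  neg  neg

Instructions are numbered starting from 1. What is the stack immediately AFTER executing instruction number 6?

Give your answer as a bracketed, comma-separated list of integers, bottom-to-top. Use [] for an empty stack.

Step 1 ('push 18'): [18]
Step 2 ('dup'): [18, 18]
Step 3 ('sub'): [0]
Step 4 ('dup'): [0, 0]
Step 5 ('push 9'): [0, 0, 9]
Step 6 ('neg'): [0, 0, -9]

Answer: [0, 0, -9]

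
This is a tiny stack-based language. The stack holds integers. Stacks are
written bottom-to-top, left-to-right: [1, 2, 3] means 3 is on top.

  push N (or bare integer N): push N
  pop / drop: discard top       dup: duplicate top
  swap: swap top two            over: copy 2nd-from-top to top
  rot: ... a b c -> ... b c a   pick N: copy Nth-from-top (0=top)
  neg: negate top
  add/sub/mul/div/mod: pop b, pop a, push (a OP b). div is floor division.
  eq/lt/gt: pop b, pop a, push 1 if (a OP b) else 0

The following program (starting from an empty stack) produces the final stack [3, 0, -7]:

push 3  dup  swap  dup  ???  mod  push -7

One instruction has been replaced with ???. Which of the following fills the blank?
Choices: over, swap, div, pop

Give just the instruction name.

Answer: swap

Derivation:
Stack before ???: [3, 3, 3]
Stack after ???:  [3, 3, 3]
Checking each choice:
  over: produces [3, 3, 0, -7]
  swap: MATCH
  div: produces [0, -7]
  pop: produces [0, -7]


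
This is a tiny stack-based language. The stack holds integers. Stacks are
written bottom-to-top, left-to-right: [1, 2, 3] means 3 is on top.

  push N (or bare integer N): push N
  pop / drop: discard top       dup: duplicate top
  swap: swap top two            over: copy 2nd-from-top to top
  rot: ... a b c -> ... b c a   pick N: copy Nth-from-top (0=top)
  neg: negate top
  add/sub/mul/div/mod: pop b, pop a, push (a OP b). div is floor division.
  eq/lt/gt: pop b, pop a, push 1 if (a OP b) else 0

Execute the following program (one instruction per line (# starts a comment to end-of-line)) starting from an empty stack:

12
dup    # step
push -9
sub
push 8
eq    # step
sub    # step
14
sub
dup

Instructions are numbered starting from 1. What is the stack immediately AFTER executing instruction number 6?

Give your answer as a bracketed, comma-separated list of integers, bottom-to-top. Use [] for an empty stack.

Step 1 ('12'): [12]
Step 2 ('dup'): [12, 12]
Step 3 ('push -9'): [12, 12, -9]
Step 4 ('sub'): [12, 21]
Step 5 ('push 8'): [12, 21, 8]
Step 6 ('eq'): [12, 0]

Answer: [12, 0]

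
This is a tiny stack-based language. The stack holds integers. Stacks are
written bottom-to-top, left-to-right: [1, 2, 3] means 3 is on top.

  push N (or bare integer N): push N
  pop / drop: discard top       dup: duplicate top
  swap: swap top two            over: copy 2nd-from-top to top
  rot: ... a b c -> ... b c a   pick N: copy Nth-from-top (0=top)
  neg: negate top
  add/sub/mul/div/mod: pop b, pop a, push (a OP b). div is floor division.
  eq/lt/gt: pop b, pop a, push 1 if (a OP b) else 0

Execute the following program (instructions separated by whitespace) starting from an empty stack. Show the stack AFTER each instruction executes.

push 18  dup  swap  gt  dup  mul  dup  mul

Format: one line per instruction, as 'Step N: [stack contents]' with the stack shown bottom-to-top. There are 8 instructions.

Step 1: [18]
Step 2: [18, 18]
Step 3: [18, 18]
Step 4: [0]
Step 5: [0, 0]
Step 6: [0]
Step 7: [0, 0]
Step 8: [0]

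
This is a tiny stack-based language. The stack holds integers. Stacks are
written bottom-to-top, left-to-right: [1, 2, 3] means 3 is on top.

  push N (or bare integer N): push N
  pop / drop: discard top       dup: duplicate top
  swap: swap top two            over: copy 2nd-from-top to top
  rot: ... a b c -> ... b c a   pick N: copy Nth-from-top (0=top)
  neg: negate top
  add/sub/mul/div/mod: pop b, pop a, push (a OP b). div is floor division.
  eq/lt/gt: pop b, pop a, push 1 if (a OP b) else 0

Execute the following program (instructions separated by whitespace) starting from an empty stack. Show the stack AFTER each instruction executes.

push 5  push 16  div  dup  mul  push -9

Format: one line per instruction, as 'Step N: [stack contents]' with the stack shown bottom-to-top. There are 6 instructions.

Step 1: [5]
Step 2: [5, 16]
Step 3: [0]
Step 4: [0, 0]
Step 5: [0]
Step 6: [0, -9]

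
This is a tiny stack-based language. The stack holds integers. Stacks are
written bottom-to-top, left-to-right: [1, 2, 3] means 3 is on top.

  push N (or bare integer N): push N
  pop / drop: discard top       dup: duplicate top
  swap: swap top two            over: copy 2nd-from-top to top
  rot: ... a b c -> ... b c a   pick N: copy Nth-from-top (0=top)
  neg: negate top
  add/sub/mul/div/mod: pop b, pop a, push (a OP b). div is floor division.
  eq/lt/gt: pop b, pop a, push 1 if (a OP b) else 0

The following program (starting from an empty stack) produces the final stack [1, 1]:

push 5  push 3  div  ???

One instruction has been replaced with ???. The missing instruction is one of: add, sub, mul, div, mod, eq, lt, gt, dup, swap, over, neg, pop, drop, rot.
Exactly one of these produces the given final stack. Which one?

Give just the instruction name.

Answer: dup

Derivation:
Stack before ???: [1]
Stack after ???:  [1, 1]
The instruction that transforms [1] -> [1, 1] is: dup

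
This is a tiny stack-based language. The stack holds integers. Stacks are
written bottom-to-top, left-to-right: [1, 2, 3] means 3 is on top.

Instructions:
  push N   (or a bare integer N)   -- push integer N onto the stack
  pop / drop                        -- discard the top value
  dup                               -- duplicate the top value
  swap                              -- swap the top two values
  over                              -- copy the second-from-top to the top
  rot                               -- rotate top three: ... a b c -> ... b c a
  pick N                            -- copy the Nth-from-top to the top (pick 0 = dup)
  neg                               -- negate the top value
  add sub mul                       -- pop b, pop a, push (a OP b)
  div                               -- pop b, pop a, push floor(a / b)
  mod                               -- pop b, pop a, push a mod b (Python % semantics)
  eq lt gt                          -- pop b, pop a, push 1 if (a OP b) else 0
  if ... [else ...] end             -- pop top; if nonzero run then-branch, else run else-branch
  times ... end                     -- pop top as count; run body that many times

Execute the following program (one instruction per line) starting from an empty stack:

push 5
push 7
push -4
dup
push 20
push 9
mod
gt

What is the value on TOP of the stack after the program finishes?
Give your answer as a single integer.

After 'push 5': [5]
After 'push 7': [5, 7]
After 'push -4': [5, 7, -4]
After 'dup': [5, 7, -4, -4]
After 'push 20': [5, 7, -4, -4, 20]
After 'push 9': [5, 7, -4, -4, 20, 9]
After 'mod': [5, 7, -4, -4, 2]
After 'gt': [5, 7, -4, 0]

Answer: 0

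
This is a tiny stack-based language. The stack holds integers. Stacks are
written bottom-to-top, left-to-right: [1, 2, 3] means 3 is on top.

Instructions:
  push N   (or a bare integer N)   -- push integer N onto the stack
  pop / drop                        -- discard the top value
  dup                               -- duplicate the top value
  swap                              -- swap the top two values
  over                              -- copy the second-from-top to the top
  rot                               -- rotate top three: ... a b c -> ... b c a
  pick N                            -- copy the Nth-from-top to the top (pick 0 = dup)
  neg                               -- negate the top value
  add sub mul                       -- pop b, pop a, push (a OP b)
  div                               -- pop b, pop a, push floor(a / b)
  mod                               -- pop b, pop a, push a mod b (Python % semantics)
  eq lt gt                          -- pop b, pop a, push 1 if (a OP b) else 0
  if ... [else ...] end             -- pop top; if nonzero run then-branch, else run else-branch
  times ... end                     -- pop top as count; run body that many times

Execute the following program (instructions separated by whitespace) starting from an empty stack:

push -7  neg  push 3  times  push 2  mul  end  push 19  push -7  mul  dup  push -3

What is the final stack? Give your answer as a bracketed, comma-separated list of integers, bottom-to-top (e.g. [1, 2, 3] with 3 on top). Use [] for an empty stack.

After 'push -7': [-7]
After 'neg': [7]
After 'push 3': [7, 3]
After 'times': [7]
After 'push 2': [7, 2]
After 'mul': [14]
After 'push 2': [14, 2]
After 'mul': [28]
After 'push 2': [28, 2]
After 'mul': [56]
After 'push 19': [56, 19]
After 'push -7': [56, 19, -7]
After 'mul': [56, -133]
After 'dup': [56, -133, -133]
After 'push -3': [56, -133, -133, -3]

Answer: [56, -133, -133, -3]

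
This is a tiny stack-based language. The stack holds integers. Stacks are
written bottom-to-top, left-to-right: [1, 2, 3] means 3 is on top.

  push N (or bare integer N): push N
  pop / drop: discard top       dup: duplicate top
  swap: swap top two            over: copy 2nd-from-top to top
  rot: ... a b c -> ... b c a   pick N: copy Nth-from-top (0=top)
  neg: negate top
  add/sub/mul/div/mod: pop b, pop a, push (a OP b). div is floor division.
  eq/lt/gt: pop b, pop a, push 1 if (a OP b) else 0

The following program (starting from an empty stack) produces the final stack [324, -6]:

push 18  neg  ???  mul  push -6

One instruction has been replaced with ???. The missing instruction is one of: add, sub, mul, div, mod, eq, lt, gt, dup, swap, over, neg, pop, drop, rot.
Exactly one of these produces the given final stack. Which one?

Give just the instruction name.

Answer: dup

Derivation:
Stack before ???: [-18]
Stack after ???:  [-18, -18]
The instruction that transforms [-18] -> [-18, -18] is: dup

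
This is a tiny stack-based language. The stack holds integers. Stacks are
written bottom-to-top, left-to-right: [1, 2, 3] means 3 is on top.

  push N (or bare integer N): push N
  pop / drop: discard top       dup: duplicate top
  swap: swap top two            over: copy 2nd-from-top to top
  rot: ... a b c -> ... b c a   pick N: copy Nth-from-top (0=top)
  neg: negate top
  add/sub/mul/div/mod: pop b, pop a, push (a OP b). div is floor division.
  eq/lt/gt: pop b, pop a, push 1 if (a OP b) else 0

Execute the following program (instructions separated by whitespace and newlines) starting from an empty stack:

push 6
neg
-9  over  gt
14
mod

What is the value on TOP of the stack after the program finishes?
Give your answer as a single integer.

Answer: 0

Derivation:
After 'push 6': [6]
After 'neg': [-6]
After 'push -9': [-6, -9]
After 'over': [-6, -9, -6]
After 'gt': [-6, 0]
After 'push 14': [-6, 0, 14]
After 'mod': [-6, 0]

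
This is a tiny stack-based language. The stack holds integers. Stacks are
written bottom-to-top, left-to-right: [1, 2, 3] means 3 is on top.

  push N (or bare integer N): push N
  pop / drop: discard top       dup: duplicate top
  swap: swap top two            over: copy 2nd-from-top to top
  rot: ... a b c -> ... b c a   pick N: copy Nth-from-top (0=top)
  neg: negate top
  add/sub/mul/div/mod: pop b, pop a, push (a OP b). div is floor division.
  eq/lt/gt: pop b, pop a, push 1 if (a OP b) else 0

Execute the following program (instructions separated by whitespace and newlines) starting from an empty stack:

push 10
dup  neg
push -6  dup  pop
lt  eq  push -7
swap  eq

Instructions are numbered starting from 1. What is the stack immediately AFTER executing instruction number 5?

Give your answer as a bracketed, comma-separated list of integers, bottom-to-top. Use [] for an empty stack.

Step 1 ('push 10'): [10]
Step 2 ('dup'): [10, 10]
Step 3 ('neg'): [10, -10]
Step 4 ('push -6'): [10, -10, -6]
Step 5 ('dup'): [10, -10, -6, -6]

Answer: [10, -10, -6, -6]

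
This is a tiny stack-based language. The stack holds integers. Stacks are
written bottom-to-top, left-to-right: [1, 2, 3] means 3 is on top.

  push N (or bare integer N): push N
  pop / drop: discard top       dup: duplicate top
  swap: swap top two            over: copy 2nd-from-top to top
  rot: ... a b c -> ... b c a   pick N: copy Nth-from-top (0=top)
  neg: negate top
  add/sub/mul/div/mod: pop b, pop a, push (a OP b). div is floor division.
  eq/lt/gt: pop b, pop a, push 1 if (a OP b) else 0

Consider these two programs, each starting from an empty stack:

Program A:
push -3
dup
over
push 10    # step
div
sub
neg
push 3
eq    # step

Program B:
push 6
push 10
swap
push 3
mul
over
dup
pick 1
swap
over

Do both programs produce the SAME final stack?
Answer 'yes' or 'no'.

Program A trace:
  After 'push -3': [-3]
  After 'dup': [-3, -3]
  After 'over': [-3, -3, -3]
  After 'push 10': [-3, -3, -3, 10]
  After 'div': [-3, -3, -1]
  After 'sub': [-3, -2]
  After 'neg': [-3, 2]
  After 'push 3': [-3, 2, 3]
  After 'eq': [-3, 0]
Program A final stack: [-3, 0]

Program B trace:
  After 'push 6': [6]
  After 'push 10': [6, 10]
  After 'swap': [10, 6]
  After 'push 3': [10, 6, 3]
  After 'mul': [10, 18]
  After 'over': [10, 18, 10]
  After 'dup': [10, 18, 10, 10]
  After 'pick 1': [10, 18, 10, 10, 10]
  After 'swap': [10, 18, 10, 10, 10]
  After 'over': [10, 18, 10, 10, 10, 10]
Program B final stack: [10, 18, 10, 10, 10, 10]
Same: no

Answer: no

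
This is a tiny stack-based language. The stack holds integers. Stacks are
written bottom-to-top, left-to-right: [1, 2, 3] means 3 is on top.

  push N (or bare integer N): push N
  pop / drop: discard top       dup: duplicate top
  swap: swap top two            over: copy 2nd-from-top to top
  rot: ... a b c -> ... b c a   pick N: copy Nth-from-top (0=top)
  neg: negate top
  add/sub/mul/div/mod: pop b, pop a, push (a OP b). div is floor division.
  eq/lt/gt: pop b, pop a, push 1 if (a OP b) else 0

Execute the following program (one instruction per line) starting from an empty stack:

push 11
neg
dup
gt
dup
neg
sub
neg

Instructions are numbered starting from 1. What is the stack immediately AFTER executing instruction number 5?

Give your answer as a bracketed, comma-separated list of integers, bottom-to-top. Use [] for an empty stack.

Step 1 ('push 11'): [11]
Step 2 ('neg'): [-11]
Step 3 ('dup'): [-11, -11]
Step 4 ('gt'): [0]
Step 5 ('dup'): [0, 0]

Answer: [0, 0]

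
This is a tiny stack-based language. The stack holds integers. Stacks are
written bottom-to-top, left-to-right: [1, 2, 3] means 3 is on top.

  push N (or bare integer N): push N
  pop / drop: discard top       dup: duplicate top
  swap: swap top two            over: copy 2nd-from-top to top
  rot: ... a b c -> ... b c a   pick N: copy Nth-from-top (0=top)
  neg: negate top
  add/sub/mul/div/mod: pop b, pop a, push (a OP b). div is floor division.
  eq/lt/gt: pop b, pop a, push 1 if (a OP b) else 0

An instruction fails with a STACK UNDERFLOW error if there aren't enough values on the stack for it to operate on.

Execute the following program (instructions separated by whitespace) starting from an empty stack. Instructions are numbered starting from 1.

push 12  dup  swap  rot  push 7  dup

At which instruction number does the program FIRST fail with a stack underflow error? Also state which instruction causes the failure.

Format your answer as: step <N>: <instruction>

Answer: step 4: rot

Derivation:
Step 1 ('push 12'): stack = [12], depth = 1
Step 2 ('dup'): stack = [12, 12], depth = 2
Step 3 ('swap'): stack = [12, 12], depth = 2
Step 4 ('rot'): needs 3 value(s) but depth is 2 — STACK UNDERFLOW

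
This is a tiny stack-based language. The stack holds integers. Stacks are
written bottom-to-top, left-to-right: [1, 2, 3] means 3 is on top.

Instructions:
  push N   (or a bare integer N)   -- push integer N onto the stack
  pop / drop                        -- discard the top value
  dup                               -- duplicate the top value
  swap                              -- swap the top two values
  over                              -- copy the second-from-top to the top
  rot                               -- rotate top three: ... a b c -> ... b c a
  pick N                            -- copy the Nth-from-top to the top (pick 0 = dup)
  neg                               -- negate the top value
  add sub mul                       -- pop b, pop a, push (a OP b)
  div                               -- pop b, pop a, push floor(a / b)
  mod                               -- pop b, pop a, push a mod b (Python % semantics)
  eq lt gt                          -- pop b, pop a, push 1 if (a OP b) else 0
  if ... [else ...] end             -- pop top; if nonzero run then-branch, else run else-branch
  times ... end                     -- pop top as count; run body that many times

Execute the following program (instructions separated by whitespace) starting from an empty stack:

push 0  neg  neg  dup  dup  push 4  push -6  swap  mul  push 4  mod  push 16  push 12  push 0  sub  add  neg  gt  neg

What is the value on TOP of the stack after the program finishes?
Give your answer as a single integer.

After 'push 0': [0]
After 'neg': [0]
After 'neg': [0]
After 'dup': [0, 0]
After 'dup': [0, 0, 0]
After 'push 4': [0, 0, 0, 4]
After 'push -6': [0, 0, 0, 4, -6]
After 'swap': [0, 0, 0, -6, 4]
After 'mul': [0, 0, 0, -24]
After 'push 4': [0, 0, 0, -24, 4]
After 'mod': [0, 0, 0, 0]
After 'push 16': [0, 0, 0, 0, 16]
After 'push 12': [0, 0, 0, 0, 16, 12]
After 'push 0': [0, 0, 0, 0, 16, 12, 0]
After 'sub': [0, 0, 0, 0, 16, 12]
After 'add': [0, 0, 0, 0, 28]
After 'neg': [0, 0, 0, 0, -28]
After 'gt': [0, 0, 0, 1]
After 'neg': [0, 0, 0, -1]

Answer: -1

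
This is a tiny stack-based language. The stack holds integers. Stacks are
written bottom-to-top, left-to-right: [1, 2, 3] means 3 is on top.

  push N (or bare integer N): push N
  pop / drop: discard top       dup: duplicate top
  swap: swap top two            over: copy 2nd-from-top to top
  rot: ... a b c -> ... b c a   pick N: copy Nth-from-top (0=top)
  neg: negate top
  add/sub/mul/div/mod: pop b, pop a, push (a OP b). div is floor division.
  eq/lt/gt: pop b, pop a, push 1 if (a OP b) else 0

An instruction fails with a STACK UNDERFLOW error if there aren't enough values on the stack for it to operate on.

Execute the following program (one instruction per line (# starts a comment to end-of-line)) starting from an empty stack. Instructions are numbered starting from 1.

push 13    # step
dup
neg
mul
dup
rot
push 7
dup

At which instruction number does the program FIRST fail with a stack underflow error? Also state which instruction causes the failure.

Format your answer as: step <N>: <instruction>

Answer: step 6: rot

Derivation:
Step 1 ('push 13'): stack = [13], depth = 1
Step 2 ('dup'): stack = [13, 13], depth = 2
Step 3 ('neg'): stack = [13, -13], depth = 2
Step 4 ('mul'): stack = [-169], depth = 1
Step 5 ('dup'): stack = [-169, -169], depth = 2
Step 6 ('rot'): needs 3 value(s) but depth is 2 — STACK UNDERFLOW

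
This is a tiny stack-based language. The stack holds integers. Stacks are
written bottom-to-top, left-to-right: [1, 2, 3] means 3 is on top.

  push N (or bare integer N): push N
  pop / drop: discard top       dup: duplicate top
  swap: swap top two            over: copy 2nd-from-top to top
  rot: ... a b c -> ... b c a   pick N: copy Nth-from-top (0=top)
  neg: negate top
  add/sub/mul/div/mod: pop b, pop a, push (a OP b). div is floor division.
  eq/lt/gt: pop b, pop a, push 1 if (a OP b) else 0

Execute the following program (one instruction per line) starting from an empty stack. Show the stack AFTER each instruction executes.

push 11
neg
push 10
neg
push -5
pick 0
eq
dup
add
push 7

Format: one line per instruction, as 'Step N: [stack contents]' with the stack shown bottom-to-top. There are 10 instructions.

Step 1: [11]
Step 2: [-11]
Step 3: [-11, 10]
Step 4: [-11, -10]
Step 5: [-11, -10, -5]
Step 6: [-11, -10, -5, -5]
Step 7: [-11, -10, 1]
Step 8: [-11, -10, 1, 1]
Step 9: [-11, -10, 2]
Step 10: [-11, -10, 2, 7]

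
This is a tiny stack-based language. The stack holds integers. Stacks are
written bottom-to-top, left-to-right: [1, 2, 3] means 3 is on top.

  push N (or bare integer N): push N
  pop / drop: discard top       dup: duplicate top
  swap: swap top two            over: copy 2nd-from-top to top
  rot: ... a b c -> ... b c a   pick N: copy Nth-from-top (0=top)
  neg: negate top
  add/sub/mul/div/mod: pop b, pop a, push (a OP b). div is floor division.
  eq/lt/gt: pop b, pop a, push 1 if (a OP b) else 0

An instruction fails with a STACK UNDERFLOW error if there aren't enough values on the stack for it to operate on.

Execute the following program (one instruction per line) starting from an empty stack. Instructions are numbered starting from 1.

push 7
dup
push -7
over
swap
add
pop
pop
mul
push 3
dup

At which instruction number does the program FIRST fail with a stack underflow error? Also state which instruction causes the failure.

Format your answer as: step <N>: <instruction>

Answer: step 9: mul

Derivation:
Step 1 ('push 7'): stack = [7], depth = 1
Step 2 ('dup'): stack = [7, 7], depth = 2
Step 3 ('push -7'): stack = [7, 7, -7], depth = 3
Step 4 ('over'): stack = [7, 7, -7, 7], depth = 4
Step 5 ('swap'): stack = [7, 7, 7, -7], depth = 4
Step 6 ('add'): stack = [7, 7, 0], depth = 3
Step 7 ('pop'): stack = [7, 7], depth = 2
Step 8 ('pop'): stack = [7], depth = 1
Step 9 ('mul'): needs 2 value(s) but depth is 1 — STACK UNDERFLOW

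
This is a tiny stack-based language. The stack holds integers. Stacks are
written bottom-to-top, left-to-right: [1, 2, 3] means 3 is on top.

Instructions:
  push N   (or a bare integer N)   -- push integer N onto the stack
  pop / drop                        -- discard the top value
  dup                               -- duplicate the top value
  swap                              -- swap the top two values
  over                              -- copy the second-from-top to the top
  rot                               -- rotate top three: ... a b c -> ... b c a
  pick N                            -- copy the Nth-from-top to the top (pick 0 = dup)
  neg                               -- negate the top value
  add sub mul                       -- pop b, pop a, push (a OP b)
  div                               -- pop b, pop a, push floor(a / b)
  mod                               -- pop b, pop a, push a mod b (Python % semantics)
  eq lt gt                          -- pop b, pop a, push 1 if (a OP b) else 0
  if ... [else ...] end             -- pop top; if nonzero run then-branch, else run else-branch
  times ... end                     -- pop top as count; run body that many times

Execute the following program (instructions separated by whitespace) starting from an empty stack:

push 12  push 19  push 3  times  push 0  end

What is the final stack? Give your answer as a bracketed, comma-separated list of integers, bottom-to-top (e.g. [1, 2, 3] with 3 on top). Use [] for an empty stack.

After 'push 12': [12]
After 'push 19': [12, 19]
After 'push 3': [12, 19, 3]
After 'times': [12, 19]
After 'push 0': [12, 19, 0]
After 'push 0': [12, 19, 0, 0]
After 'push 0': [12, 19, 0, 0, 0]

Answer: [12, 19, 0, 0, 0]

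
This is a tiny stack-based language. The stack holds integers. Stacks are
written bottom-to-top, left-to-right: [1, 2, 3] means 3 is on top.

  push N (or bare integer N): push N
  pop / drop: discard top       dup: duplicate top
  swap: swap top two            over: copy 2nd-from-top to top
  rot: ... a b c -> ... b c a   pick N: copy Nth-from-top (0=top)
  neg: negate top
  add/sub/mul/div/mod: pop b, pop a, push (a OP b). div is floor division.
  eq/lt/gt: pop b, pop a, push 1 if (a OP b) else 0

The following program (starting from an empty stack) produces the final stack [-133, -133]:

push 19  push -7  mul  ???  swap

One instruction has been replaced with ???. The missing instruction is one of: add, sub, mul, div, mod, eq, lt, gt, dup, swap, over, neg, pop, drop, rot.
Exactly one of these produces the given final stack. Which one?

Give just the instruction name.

Stack before ???: [-133]
Stack after ???:  [-133, -133]
The instruction that transforms [-133] -> [-133, -133] is: dup

Answer: dup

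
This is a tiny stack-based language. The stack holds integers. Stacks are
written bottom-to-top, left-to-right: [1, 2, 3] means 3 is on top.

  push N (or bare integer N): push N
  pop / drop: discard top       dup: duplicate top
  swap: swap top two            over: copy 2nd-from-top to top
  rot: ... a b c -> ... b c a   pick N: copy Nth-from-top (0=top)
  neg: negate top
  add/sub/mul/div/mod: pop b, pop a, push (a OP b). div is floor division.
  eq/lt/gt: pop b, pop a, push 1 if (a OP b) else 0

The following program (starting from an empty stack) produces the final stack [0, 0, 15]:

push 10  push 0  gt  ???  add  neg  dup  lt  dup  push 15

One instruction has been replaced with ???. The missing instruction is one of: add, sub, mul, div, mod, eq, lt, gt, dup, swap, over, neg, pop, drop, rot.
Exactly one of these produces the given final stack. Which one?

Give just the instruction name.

Stack before ???: [1]
Stack after ???:  [1, 1]
The instruction that transforms [1] -> [1, 1] is: dup

Answer: dup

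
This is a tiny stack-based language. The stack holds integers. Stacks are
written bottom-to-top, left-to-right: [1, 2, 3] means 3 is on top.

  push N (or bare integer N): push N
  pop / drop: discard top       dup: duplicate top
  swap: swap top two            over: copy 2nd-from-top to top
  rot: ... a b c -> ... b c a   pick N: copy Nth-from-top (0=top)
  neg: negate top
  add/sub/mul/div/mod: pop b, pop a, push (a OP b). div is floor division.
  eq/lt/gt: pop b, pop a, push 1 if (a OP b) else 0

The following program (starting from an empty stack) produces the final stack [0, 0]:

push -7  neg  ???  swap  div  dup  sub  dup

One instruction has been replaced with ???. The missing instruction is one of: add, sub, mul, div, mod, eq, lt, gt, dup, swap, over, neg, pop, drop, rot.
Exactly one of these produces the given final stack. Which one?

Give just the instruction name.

Answer: dup

Derivation:
Stack before ???: [7]
Stack after ???:  [7, 7]
The instruction that transforms [7] -> [7, 7] is: dup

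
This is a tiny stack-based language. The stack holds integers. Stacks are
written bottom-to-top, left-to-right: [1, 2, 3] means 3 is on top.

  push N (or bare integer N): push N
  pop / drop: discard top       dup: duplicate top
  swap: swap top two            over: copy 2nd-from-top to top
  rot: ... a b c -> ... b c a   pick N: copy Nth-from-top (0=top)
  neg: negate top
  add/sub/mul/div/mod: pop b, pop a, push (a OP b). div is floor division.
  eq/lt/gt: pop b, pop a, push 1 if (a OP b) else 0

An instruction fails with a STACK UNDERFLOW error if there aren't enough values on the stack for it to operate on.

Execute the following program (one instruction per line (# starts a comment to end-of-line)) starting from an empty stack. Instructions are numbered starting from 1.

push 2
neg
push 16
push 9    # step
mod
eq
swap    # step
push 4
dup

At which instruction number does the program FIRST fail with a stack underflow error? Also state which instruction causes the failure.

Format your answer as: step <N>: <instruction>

Step 1 ('push 2'): stack = [2], depth = 1
Step 2 ('neg'): stack = [-2], depth = 1
Step 3 ('push 16'): stack = [-2, 16], depth = 2
Step 4 ('push 9'): stack = [-2, 16, 9], depth = 3
Step 5 ('mod'): stack = [-2, 7], depth = 2
Step 6 ('eq'): stack = [0], depth = 1
Step 7 ('swap'): needs 2 value(s) but depth is 1 — STACK UNDERFLOW

Answer: step 7: swap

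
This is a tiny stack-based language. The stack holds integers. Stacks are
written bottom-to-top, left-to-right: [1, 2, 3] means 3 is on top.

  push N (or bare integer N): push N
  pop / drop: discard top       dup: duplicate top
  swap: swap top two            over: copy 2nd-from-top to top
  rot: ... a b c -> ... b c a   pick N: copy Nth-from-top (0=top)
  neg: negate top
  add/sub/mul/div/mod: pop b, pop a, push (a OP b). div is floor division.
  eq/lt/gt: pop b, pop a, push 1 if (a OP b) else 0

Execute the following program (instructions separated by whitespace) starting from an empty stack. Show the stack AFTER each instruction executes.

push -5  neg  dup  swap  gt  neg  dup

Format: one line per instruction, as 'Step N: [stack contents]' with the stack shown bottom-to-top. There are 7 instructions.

Step 1: [-5]
Step 2: [5]
Step 3: [5, 5]
Step 4: [5, 5]
Step 5: [0]
Step 6: [0]
Step 7: [0, 0]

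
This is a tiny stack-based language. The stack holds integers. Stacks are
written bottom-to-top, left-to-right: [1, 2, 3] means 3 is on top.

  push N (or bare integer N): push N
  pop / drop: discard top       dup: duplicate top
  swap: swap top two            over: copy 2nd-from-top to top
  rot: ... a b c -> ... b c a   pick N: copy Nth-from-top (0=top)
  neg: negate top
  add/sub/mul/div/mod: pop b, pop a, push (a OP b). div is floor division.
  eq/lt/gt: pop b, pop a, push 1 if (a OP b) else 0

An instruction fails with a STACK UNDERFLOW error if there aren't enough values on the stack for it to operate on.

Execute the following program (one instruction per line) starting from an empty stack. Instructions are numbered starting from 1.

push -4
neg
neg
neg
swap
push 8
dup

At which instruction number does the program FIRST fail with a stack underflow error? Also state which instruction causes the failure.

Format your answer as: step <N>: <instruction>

Answer: step 5: swap

Derivation:
Step 1 ('push -4'): stack = [-4], depth = 1
Step 2 ('neg'): stack = [4], depth = 1
Step 3 ('neg'): stack = [-4], depth = 1
Step 4 ('neg'): stack = [4], depth = 1
Step 5 ('swap'): needs 2 value(s) but depth is 1 — STACK UNDERFLOW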